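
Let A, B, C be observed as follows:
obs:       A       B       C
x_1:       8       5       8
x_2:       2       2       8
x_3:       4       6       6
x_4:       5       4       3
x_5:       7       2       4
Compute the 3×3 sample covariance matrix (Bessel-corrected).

Step 1 — column means:
  mean(A) = (8 + 2 + 4 + 5 + 7) / 5 = 26/5 = 5.2
  mean(B) = (5 + 2 + 6 + 4 + 2) / 5 = 19/5 = 3.8
  mean(C) = (8 + 8 + 6 + 3 + 4) / 5 = 29/5 = 5.8

Step 2 — sample covariance S[i,j] = (1/(n-1)) · Σ_k (x_{k,i} - mean_i) · (x_{k,j} - mean_j), with n-1 = 4.
  S[A,A] = ((2.8)·(2.8) + (-3.2)·(-3.2) + (-1.2)·(-1.2) + (-0.2)·(-0.2) + (1.8)·(1.8)) / 4 = 22.8/4 = 5.7
  S[A,B] = ((2.8)·(1.2) + (-3.2)·(-1.8) + (-1.2)·(2.2) + (-0.2)·(0.2) + (1.8)·(-1.8)) / 4 = 3.2/4 = 0.8
  S[A,C] = ((2.8)·(2.2) + (-3.2)·(2.2) + (-1.2)·(0.2) + (-0.2)·(-2.8) + (1.8)·(-1.8)) / 4 = -3.8/4 = -0.95
  S[B,B] = ((1.2)·(1.2) + (-1.8)·(-1.8) + (2.2)·(2.2) + (0.2)·(0.2) + (-1.8)·(-1.8)) / 4 = 12.8/4 = 3.2
  S[B,C] = ((1.2)·(2.2) + (-1.8)·(2.2) + (2.2)·(0.2) + (0.2)·(-2.8) + (-1.8)·(-1.8)) / 4 = 1.8/4 = 0.45
  S[C,C] = ((2.2)·(2.2) + (2.2)·(2.2) + (0.2)·(0.2) + (-2.8)·(-2.8) + (-1.8)·(-1.8)) / 4 = 20.8/4 = 5.2

S is symmetric (S[j,i] = S[i,j]). Assembling:

S = [[5.7, 0.8, -0.95],
 [0.8, 3.2, 0.45],
 [-0.95, 0.45, 5.2]]


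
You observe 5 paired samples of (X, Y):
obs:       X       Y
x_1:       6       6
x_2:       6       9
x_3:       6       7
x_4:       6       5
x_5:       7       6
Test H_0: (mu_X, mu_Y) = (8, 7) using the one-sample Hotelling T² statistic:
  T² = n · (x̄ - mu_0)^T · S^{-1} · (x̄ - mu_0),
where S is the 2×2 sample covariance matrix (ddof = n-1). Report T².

Step 1 — sample mean vector:
  mean(X) = (6 + 6 + 6 + 6 + 7) / 5 = 31/5 = 6.2
  mean(Y) = (6 + 9 + 7 + 5 + 6) / 5 = 33/5 = 6.6
  x̄ = (6.2, 6.6),  deviation x̄ - mu_0 = (6.2, 6.6) - (8, 7) = (-1.8, -0.4).

Step 2 — sample covariance matrix, S[i,j] = (1/(n-1)) · Σ_k (x_{k,i} - mean_i) · (x_{k,j} - mean_j), divisor n-1 = 4:
  S[X,X] = ((-0.2)·(-0.2) + (-0.2)·(-0.2) + (-0.2)·(-0.2) + (-0.2)·(-0.2) + (0.8)·(0.8)) / 4 = 0.8/4 = 0.2
  S[X,Y] = ((-0.2)·(-0.6) + (-0.2)·(2.4) + (-0.2)·(0.4) + (-0.2)·(-1.6) + (0.8)·(-0.6)) / 4 = -0.6/4 = -0.15
  S[Y,Y] = ((-0.6)·(-0.6) + (2.4)·(2.4) + (0.4)·(0.4) + (-1.6)·(-1.6) + (-0.6)·(-0.6)) / 4 = 9.2/4 = 2.3
  S = [[0.2, -0.15],
 [-0.15, 2.3]].

Step 3 — invert S. det(S) = 0.2·2.3 - (-0.15)² = 0.4375.
  S^{-1} = (1/det) · [[d, -b], [-b, a]] = [[5.2571, 0.3429],
 [0.3429, 0.4571]].

Step 4 — quadratic form (x̄ - mu_0)^T · S^{-1} · (x̄ - mu_0):
  S^{-1} · (x̄ - mu_0) = (-9.6, -0.8),
  (x̄ - mu_0)^T · [...] = (-1.8)·(-9.6) + (-0.4)·(-0.8) = 17.6.

Step 5 — scale by n: T² = 5 · 17.6 = 88.

T² ≈ 88


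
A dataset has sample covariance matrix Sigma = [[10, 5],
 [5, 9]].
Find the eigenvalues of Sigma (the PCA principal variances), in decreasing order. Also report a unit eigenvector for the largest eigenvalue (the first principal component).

Step 1 — characteristic polynomial of 2×2 Sigma:
  det(Sigma - λI) = λ² - trace · λ + det = 0.
  trace = 10 + 9 = 19, det = 10·9 - (5)² = 65.
Step 2 — discriminant:
  Δ = trace² - 4·det = 361 - 260 = 101.
Step 3 — eigenvalues:
  λ = (trace ± √Δ)/2 = (19 ± 10.0499)/2,
  λ_1 = 14.5249,  λ_2 = 4.4751.

Step 4 — unit eigenvector for λ_1: solve (Sigma - λ_1 I)v = 0. First row:
  (10 - 14.5249)·v_x + (5)·v_y = 0, i.e. (-4.5249)·v_x + (5)·v_y = 0,
  so v ∝ (b, λ_1 - a) = (5, 4.5249) = u.
  ||u|| = √((5)² + (4.5249)²) = √(45.4751) ≈ 6.7435,
  v_1 = u/||u|| ≈ (0.7415, 0.671) (||v_1|| = 1).

λ_1 = 14.5249,  λ_2 = 4.4751;  v_1 ≈ (0.7415, 0.671)


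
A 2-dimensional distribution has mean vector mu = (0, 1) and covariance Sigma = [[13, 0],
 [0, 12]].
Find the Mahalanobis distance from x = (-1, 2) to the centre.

Step 1 — centre the observation: (x - mu) = (-1, 1).

Step 2 — invert Sigma. det(Sigma) = 13·12 - (0)² = 156.
  Sigma^{-1} = (1/det) · [[d, -b], [-b, a]] = [[0.0769, 0],
 [0, 0.0833]].

Step 3 — form the quadratic (x - mu)^T · Sigma^{-1} · (x - mu):
  Sigma^{-1} · (x - mu) = (-0.0769, 0.0833).
  (x - mu)^T · [Sigma^{-1} · (x - mu)] = (-1)·(-0.0769) + (1)·(0.0833) = 0.1603.

Step 4 — take square root: d = √(0.1603) ≈ 0.4003.

d(x, mu) = √(0.1603) ≈ 0.4003


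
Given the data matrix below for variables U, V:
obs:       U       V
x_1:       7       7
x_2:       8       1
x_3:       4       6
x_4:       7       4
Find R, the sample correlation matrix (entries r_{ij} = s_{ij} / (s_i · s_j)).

Step 1 — column means:
  mean(U) = (7 + 8 + 4 + 7) / 4 = 26/4 = 6.5
  mean(V) = (7 + 1 + 6 + 4) / 4 = 18/4 = 4.5

Step 2 — sample variances and covariances s[i,j] = (1/(n-1)) · Σ_k (x_{k,i} - mean_i) · (x_{k,j} - mean_j), with n-1 = 3:
  s[U,U] = ((0.5)·(0.5) + (1.5)·(1.5) + (-2.5)·(-2.5) + (0.5)·(0.5)) / 3 = 9/3 = 3
  s[U,V] = ((0.5)·(2.5) + (1.5)·(-3.5) + (-2.5)·(1.5) + (0.5)·(-0.5)) / 3 = -8/3 = -2.6667
  s[V,V] = ((2.5)·(2.5) + (-3.5)·(-3.5) + (1.5)·(1.5) + (-0.5)·(-0.5)) / 3 = 21/3 = 7
  Sample standard deviations s_i = √(s[i,i]):
  s(U) = √(3) = 1.7321
  s(V) = √(7) = 2.6458

Step 3 — r_{ij} = s_{ij} / (s_i · s_j):
  r[U,U] = 1 (diagonal).
  r[U,V] = -2.6667 / (1.7321 · 2.6458) = -2.6667 / 4.5826 = -0.5819
  r[V,V] = 1 (diagonal).

R is symmetric with unit diagonal. Assembling:

R = [[1, -0.5819],
 [-0.5819, 1]]


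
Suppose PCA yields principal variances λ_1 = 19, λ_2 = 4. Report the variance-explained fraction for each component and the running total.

Step 1 — total variance = trace(Sigma) = Σ λ_i = 19 + 4 = 23.

Step 2 — fraction explained by component i = λ_i / Σ λ:
  PC1: 19/23 = 0.8261
  PC2: 4/23 = 0.1739

Step 3 — cumulative fraction after k components = (λ_1 + ... + λ_k) / Σ λ:
  k = 1: 19/23 = 0.8261
  k = 2: (19 + 4)/23 = 23/23 = 1

Summary (fraction, with percent):

explained: PC1 0.8261 (82.61%), PC2 0.1739 (17.39%);  cumulative: 0.8261, 1


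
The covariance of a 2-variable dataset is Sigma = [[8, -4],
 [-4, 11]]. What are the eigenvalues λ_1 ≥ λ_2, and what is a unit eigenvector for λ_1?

Step 1 — characteristic polynomial of 2×2 Sigma:
  det(Sigma - λI) = λ² - trace · λ + det = 0.
  trace = 8 + 11 = 19, det = 8·11 - (-4)² = 72.
Step 2 — discriminant:
  Δ = trace² - 4·det = 361 - 288 = 73.
Step 3 — eigenvalues:
  λ = (trace ± √Δ)/2 = (19 ± 8.544)/2,
  λ_1 = 13.772,  λ_2 = 5.228.

Step 4 — unit eigenvector for λ_1: solve (Sigma - λ_1 I)v = 0. First row:
  (8 - 13.772)·v_x + (-4)·v_y = 0, i.e. (-5.772)·v_x + (-4)·v_y = 0,
  so v ∝ (b, λ_1 - a) = (-4, 5.772); multiply by -1 so the first entry is positive: u = (4, -5.772).
  ||u|| = √((4)² + (-5.772)²) = √(49.316) ≈ 7.0225,
  v_1 = u/||u|| ≈ (0.5696, -0.8219) (||v_1|| = 1).

λ_1 = 13.772,  λ_2 = 5.228;  v_1 ≈ (0.5696, -0.8219)


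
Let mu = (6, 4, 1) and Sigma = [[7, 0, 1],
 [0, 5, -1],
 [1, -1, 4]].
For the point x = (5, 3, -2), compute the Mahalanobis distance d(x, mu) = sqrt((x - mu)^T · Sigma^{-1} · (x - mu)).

Step 1 — centre the observation: (x - mu) = (-1, -1, -3).

Step 2 — invert Sigma (cofactor / det for 3×3, or solve directly):
  Sigma^{-1} = [[0.1484, -0.0078, -0.0391],
 [-0.0078, 0.2109, 0.0547],
 [-0.0391, 0.0547, 0.2734]].

Step 3 — form the quadratic (x - mu)^T · Sigma^{-1} · (x - mu):
  Sigma^{-1} · (x - mu) = (-0.0234, -0.3672, -0.8359).
  (x - mu)^T · [Sigma^{-1} · (x - mu)] = (-1)·(-0.0234) + (-1)·(-0.3672) + (-3)·(-0.8359) = 2.8984.

Step 4 — take square root: d = √(2.8984) ≈ 1.7025.

d(x, mu) = √(2.8984) ≈ 1.7025


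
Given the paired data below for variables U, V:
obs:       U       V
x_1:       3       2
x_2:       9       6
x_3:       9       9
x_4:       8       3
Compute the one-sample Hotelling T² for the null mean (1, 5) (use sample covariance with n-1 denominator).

Step 1 — sample mean vector:
  mean(U) = (3 + 9 + 9 + 8) / 4 = 29/4 = 7.25
  mean(V) = (2 + 6 + 9 + 3) / 4 = 20/4 = 5
  x̄ = (7.25, 5),  deviation x̄ - mu_0 = (7.25, 5) - (1, 5) = (6.25, 0).

Step 2 — sample covariance matrix, S[i,j] = (1/(n-1)) · Σ_k (x_{k,i} - mean_i) · (x_{k,j} - mean_j), divisor n-1 = 3:
  S[U,U] = ((-4.25)·(-4.25) + (1.75)·(1.75) + (1.75)·(1.75) + (0.75)·(0.75)) / 3 = 24.75/3 = 8.25
  S[U,V] = ((-4.25)·(-3) + (1.75)·(1) + (1.75)·(4) + (0.75)·(-2)) / 3 = 20/3 = 6.6667
  S[V,V] = ((-3)·(-3) + (1)·(1) + (4)·(4) + (-2)·(-2)) / 3 = 30/3 = 10
  S = [[8.25, 6.6667],
 [6.6667, 10]].

Step 3 — invert S. det(S) = 8.25·10 - (6.6667)² = 38.0556.
  S^{-1} = (1/det) · [[d, -b], [-b, a]] = [[0.2628, -0.1752],
 [-0.1752, 0.2168]].

Step 4 — quadratic form (x̄ - mu_0)^T · S^{-1} · (x̄ - mu_0):
  S^{-1} · (x̄ - mu_0) = (1.6423, -1.0949),
  (x̄ - mu_0)^T · [...] = (6.25)·(1.6423) + (0)·(-1.0949) = 10.2646.

Step 5 — scale by n: T² = 4 · 10.2646 = 41.0584.

T² ≈ 41.0584


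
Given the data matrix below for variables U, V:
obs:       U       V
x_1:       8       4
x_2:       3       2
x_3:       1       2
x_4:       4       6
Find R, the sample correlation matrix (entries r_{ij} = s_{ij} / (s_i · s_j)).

Step 1 — column means:
  mean(U) = (8 + 3 + 1 + 4) / 4 = 16/4 = 4
  mean(V) = (4 + 2 + 2 + 6) / 4 = 14/4 = 3.5

Step 2 — sample variances and covariances s[i,j] = (1/(n-1)) · Σ_k (x_{k,i} - mean_i) · (x_{k,j} - mean_j), with n-1 = 3:
  s[U,U] = ((4)·(4) + (-1)·(-1) + (-3)·(-3) + (0)·(0)) / 3 = 26/3 = 8.6667
  s[U,V] = ((4)·(0.5) + (-1)·(-1.5) + (-3)·(-1.5) + (0)·(2.5)) / 3 = 8/3 = 2.6667
  s[V,V] = ((0.5)·(0.5) + (-1.5)·(-1.5) + (-1.5)·(-1.5) + (2.5)·(2.5)) / 3 = 11/3 = 3.6667
  Sample standard deviations s_i = √(s[i,i]):
  s(U) = √(8.6667) = 2.9439
  s(V) = √(3.6667) = 1.9149

Step 3 — r_{ij} = s_{ij} / (s_i · s_j):
  r[U,U] = 1 (diagonal).
  r[U,V] = 2.6667 / (2.9439 · 1.9149) = 2.6667 / 5.6372 = 0.473
  r[V,V] = 1 (diagonal).

R is symmetric with unit diagonal. Assembling:

R = [[1, 0.473],
 [0.473, 1]]


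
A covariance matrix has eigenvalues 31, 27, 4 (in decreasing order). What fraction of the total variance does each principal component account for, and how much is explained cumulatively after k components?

Step 1 — total variance = trace(Sigma) = Σ λ_i = 31 + 27 + 4 = 62.

Step 2 — fraction explained by component i = λ_i / Σ λ:
  PC1: 31/62 = 0.5
  PC2: 27/62 = 0.4355
  PC3: 4/62 = 0.0645

Step 3 — cumulative fraction after k components = (λ_1 + ... + λ_k) / Σ λ:
  k = 1: 31/62 = 0.5
  k = 2: (31 + 27)/62 = 58/62 = 0.9355
  k = 3: (31 + 27 + 4)/62 = 62/62 = 1

Summary (fraction, with percent):

explained: PC1 0.5 (50%), PC2 0.4355 (43.55%), PC3 0.0645 (6.45%);  cumulative: 0.5, 0.9355, 1


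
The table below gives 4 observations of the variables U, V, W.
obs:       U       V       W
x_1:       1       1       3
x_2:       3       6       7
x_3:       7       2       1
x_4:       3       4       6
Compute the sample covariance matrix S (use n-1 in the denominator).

Step 1 — column means:
  mean(U) = (1 + 3 + 7 + 3) / 4 = 14/4 = 3.5
  mean(V) = (1 + 6 + 2 + 4) / 4 = 13/4 = 3.25
  mean(W) = (3 + 7 + 1 + 6) / 4 = 17/4 = 4.25

Step 2 — sample covariance S[i,j] = (1/(n-1)) · Σ_k (x_{k,i} - mean_i) · (x_{k,j} - mean_j), with n-1 = 3.
  S[U,U] = ((-2.5)·(-2.5) + (-0.5)·(-0.5) + (3.5)·(3.5) + (-0.5)·(-0.5)) / 3 = 19/3 = 6.3333
  S[U,V] = ((-2.5)·(-2.25) + (-0.5)·(2.75) + (3.5)·(-1.25) + (-0.5)·(0.75)) / 3 = -0.5/3 = -0.1667
  S[U,W] = ((-2.5)·(-1.25) + (-0.5)·(2.75) + (3.5)·(-3.25) + (-0.5)·(1.75)) / 3 = -10.5/3 = -3.5
  S[V,V] = ((-2.25)·(-2.25) + (2.75)·(2.75) + (-1.25)·(-1.25) + (0.75)·(0.75)) / 3 = 14.75/3 = 4.9167
  S[V,W] = ((-2.25)·(-1.25) + (2.75)·(2.75) + (-1.25)·(-3.25) + (0.75)·(1.75)) / 3 = 15.75/3 = 5.25
  S[W,W] = ((-1.25)·(-1.25) + (2.75)·(2.75) + (-3.25)·(-3.25) + (1.75)·(1.75)) / 3 = 22.75/3 = 7.5833

S is symmetric (S[j,i] = S[i,j]). Assembling:

S = [[6.3333, -0.1667, -3.5],
 [-0.1667, 4.9167, 5.25],
 [-3.5, 5.25, 7.5833]]


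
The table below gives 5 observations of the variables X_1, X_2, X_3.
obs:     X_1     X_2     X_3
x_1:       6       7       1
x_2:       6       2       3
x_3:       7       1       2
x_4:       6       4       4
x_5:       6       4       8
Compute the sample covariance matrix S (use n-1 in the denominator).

Step 1 — column means:
  mean(X_1) = (6 + 6 + 7 + 6 + 6) / 5 = 31/5 = 6.2
  mean(X_2) = (7 + 2 + 1 + 4 + 4) / 5 = 18/5 = 3.6
  mean(X_3) = (1 + 3 + 2 + 4 + 8) / 5 = 18/5 = 3.6

Step 2 — sample covariance S[i,j] = (1/(n-1)) · Σ_k (x_{k,i} - mean_i) · (x_{k,j} - mean_j), with n-1 = 4.
  S[X_1,X_1] = ((-0.2)·(-0.2) + (-0.2)·(-0.2) + (0.8)·(0.8) + (-0.2)·(-0.2) + (-0.2)·(-0.2)) / 4 = 0.8/4 = 0.2
  S[X_1,X_2] = ((-0.2)·(3.4) + (-0.2)·(-1.6) + (0.8)·(-2.6) + (-0.2)·(0.4) + (-0.2)·(0.4)) / 4 = -2.6/4 = -0.65
  S[X_1,X_3] = ((-0.2)·(-2.6) + (-0.2)·(-0.6) + (0.8)·(-1.6) + (-0.2)·(0.4) + (-0.2)·(4.4)) / 4 = -1.6/4 = -0.4
  S[X_2,X_2] = ((3.4)·(3.4) + (-1.6)·(-1.6) + (-2.6)·(-2.6) + (0.4)·(0.4) + (0.4)·(0.4)) / 4 = 21.2/4 = 5.3
  S[X_2,X_3] = ((3.4)·(-2.6) + (-1.6)·(-0.6) + (-2.6)·(-1.6) + (0.4)·(0.4) + (0.4)·(4.4)) / 4 = -1.8/4 = -0.45
  S[X_3,X_3] = ((-2.6)·(-2.6) + (-0.6)·(-0.6) + (-1.6)·(-1.6) + (0.4)·(0.4) + (4.4)·(4.4)) / 4 = 29.2/4 = 7.3

S is symmetric (S[j,i] = S[i,j]). Assembling:

S = [[0.2, -0.65, -0.4],
 [-0.65, 5.3, -0.45],
 [-0.4, -0.45, 7.3]]


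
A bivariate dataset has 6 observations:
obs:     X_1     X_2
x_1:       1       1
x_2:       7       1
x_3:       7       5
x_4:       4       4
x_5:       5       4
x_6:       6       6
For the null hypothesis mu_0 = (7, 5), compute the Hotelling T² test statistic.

Step 1 — sample mean vector:
  mean(X_1) = (1 + 7 + 7 + 4 + 5 + 6) / 6 = 30/6 = 5
  mean(X_2) = (1 + 1 + 5 + 4 + 4 + 6) / 6 = 21/6 = 3.5
  x̄ = (5, 3.5),  deviation x̄ - mu_0 = (5, 3.5) - (7, 5) = (-2, -1.5).

Step 2 — sample covariance matrix, S[i,j] = (1/(n-1)) · Σ_k (x_{k,i} - mean_i) · (x_{k,j} - mean_j), divisor n-1 = 5:
  S[X_1,X_1] = ((-4)·(-4) + (2)·(2) + (2)·(2) + (-1)·(-1) + (0)·(0) + (1)·(1)) / 5 = 26/5 = 5.2
  S[X_1,X_2] = ((-4)·(-2.5) + (2)·(-2.5) + (2)·(1.5) + (-1)·(0.5) + (0)·(0.5) + (1)·(2.5)) / 5 = 10/5 = 2
  S[X_2,X_2] = ((-2.5)·(-2.5) + (-2.5)·(-2.5) + (1.5)·(1.5) + (0.5)·(0.5) + (0.5)·(0.5) + (2.5)·(2.5)) / 5 = 21.5/5 = 4.3
  S = [[5.2, 2],
 [2, 4.3]].

Step 3 — invert S. det(S) = 5.2·4.3 - (2)² = 18.36.
  S^{-1} = (1/det) · [[d, -b], [-b, a]] = [[0.2342, -0.1089],
 [-0.1089, 0.2832]].

Step 4 — quadratic form (x̄ - mu_0)^T · S^{-1} · (x̄ - mu_0):
  S^{-1} · (x̄ - mu_0) = (-0.305, -0.207),
  (x̄ - mu_0)^T · [...] = (-2)·(-0.305) + (-1.5)·(-0.207) = 0.9205.

Step 5 — scale by n: T² = 6 · 0.9205 = 5.5229.

T² ≈ 5.5229


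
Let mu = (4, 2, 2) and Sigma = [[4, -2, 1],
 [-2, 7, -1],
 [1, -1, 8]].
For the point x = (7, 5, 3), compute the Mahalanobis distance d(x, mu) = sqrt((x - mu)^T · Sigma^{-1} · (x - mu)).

Step 1 — centre the observation: (x - mu) = (3, 3, 1).

Step 2 — invert Sigma (cofactor / det for 3×3, or solve directly):
  Sigma^{-1} = [[0.2973, 0.0811, -0.027],
 [0.0811, 0.1676, 0.0108],
 [-0.027, 0.0108, 0.1297]].

Step 3 — form the quadratic (x - mu)^T · Sigma^{-1} · (x - mu):
  Sigma^{-1} · (x - mu) = (1.1081, 0.7568, 0.0811).
  (x - mu)^T · [Sigma^{-1} · (x - mu)] = (3)·(1.1081) + (3)·(0.7568) + (1)·(0.0811) = 5.6757.

Step 4 — take square root: d = √(5.6757) ≈ 2.3824.

d(x, mu) = √(5.6757) ≈ 2.3824


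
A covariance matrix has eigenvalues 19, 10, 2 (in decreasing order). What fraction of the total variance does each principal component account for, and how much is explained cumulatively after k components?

Step 1 — total variance = trace(Sigma) = Σ λ_i = 19 + 10 + 2 = 31.

Step 2 — fraction explained by component i = λ_i / Σ λ:
  PC1: 19/31 = 0.6129
  PC2: 10/31 = 0.3226
  PC3: 2/31 = 0.0645

Step 3 — cumulative fraction after k components = (λ_1 + ... + λ_k) / Σ λ:
  k = 1: 19/31 = 0.6129
  k = 2: (19 + 10)/31 = 29/31 = 0.9355
  k = 3: (19 + 10 + 2)/31 = 31/31 = 1

Summary (fraction, with percent):

explained: PC1 0.6129 (61.29%), PC2 0.3226 (32.26%), PC3 0.0645 (6.45%);  cumulative: 0.6129, 0.9355, 1


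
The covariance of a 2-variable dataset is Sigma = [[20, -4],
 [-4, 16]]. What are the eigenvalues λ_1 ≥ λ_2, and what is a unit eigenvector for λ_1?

Step 1 — characteristic polynomial of 2×2 Sigma:
  det(Sigma - λI) = λ² - trace · λ + det = 0.
  trace = 20 + 16 = 36, det = 20·16 - (-4)² = 304.
Step 2 — discriminant:
  Δ = trace² - 4·det = 1296 - 1216 = 80.
Step 3 — eigenvalues:
  λ = (trace ± √Δ)/2 = (36 ± 8.9443)/2,
  λ_1 = 22.4721,  λ_2 = 13.5279.

Step 4 — unit eigenvector for λ_1: solve (Sigma - λ_1 I)v = 0. First row:
  (20 - 22.4721)·v_x + (-4)·v_y = 0, i.e. (-2.4721)·v_x + (-4)·v_y = 0,
  so v ∝ (b, λ_1 - a) = (-4, 2.4721); multiply by -1 so the first entry is positive: u = (4, -2.4721).
  ||u|| = √((4)² + (-2.4721)²) = √(22.1115) ≈ 4.7023,
  v_1 = u/||u|| ≈ (0.8507, -0.5257) (||v_1|| = 1).

λ_1 = 22.4721,  λ_2 = 13.5279;  v_1 ≈ (0.8507, -0.5257)


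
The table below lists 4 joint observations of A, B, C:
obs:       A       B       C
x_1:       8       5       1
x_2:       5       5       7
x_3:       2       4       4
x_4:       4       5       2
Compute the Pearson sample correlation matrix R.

Step 1 — column means:
  mean(A) = (8 + 5 + 2 + 4) / 4 = 19/4 = 4.75
  mean(B) = (5 + 5 + 4 + 5) / 4 = 19/4 = 4.75
  mean(C) = (1 + 7 + 4 + 2) / 4 = 14/4 = 3.5

Step 2 — sample variances and covariances s[i,j] = (1/(n-1)) · Σ_k (x_{k,i} - mean_i) · (x_{k,j} - mean_j), with n-1 = 3:
  s[A,A] = ((3.25)·(3.25) + (0.25)·(0.25) + (-2.75)·(-2.75) + (-0.75)·(-0.75)) / 3 = 18.75/3 = 6.25
  s[A,B] = ((3.25)·(0.25) + (0.25)·(0.25) + (-2.75)·(-0.75) + (-0.75)·(0.25)) / 3 = 2.75/3 = 0.9167
  s[A,C] = ((3.25)·(-2.5) + (0.25)·(3.5) + (-2.75)·(0.5) + (-0.75)·(-1.5)) / 3 = -7.5/3 = -2.5
  s[B,B] = ((0.25)·(0.25) + (0.25)·(0.25) + (-0.75)·(-0.75) + (0.25)·(0.25)) / 3 = 0.75/3 = 0.25
  s[B,C] = ((0.25)·(-2.5) + (0.25)·(3.5) + (-0.75)·(0.5) + (0.25)·(-1.5)) / 3 = -0.5/3 = -0.1667
  s[C,C] = ((-2.5)·(-2.5) + (3.5)·(3.5) + (0.5)·(0.5) + (-1.5)·(-1.5)) / 3 = 21/3 = 7
  Sample standard deviations s_i = √(s[i,i]):
  s(A) = √(6.25) = 2.5
  s(B) = √(0.25) = 0.5
  s(C) = √(7) = 2.6458

Step 3 — r_{ij} = s_{ij} / (s_i · s_j):
  r[A,A] = 1 (diagonal).
  r[A,B] = 0.9167 / (2.5 · 0.5) = 0.9167 / 1.25 = 0.7333
  r[A,C] = -2.5 / (2.5 · 2.6458) = -2.5 / 6.6144 = -0.378
  r[B,B] = 1 (diagonal).
  r[B,C] = -0.1667 / (0.5 · 2.6458) = -0.1667 / 1.3229 = -0.126
  r[C,C] = 1 (diagonal).

R is symmetric with unit diagonal. Assembling:

R = [[1, 0.7333, -0.378],
 [0.7333, 1, -0.126],
 [-0.378, -0.126, 1]]


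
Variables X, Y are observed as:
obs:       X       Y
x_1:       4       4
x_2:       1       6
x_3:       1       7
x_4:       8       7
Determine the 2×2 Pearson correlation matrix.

Step 1 — column means:
  mean(X) = (4 + 1 + 1 + 8) / 4 = 14/4 = 3.5
  mean(Y) = (4 + 6 + 7 + 7) / 4 = 24/4 = 6

Step 2 — sample variances and covariances s[i,j] = (1/(n-1)) · Σ_k (x_{k,i} - mean_i) · (x_{k,j} - mean_j), with n-1 = 3:
  s[X,X] = ((0.5)·(0.5) + (-2.5)·(-2.5) + (-2.5)·(-2.5) + (4.5)·(4.5)) / 3 = 33/3 = 11
  s[X,Y] = ((0.5)·(-2) + (-2.5)·(0) + (-2.5)·(1) + (4.5)·(1)) / 3 = 1/3 = 0.3333
  s[Y,Y] = ((-2)·(-2) + (0)·(0) + (1)·(1) + (1)·(1)) / 3 = 6/3 = 2
  Sample standard deviations s_i = √(s[i,i]):
  s(X) = √(11) = 3.3166
  s(Y) = √(2) = 1.4142

Step 3 — r_{ij} = s_{ij} / (s_i · s_j):
  r[X,X] = 1 (diagonal).
  r[X,Y] = 0.3333 / (3.3166 · 1.4142) = 0.3333 / 4.6904 = 0.0711
  r[Y,Y] = 1 (diagonal).

R is symmetric with unit diagonal. Assembling:

R = [[1, 0.0711],
 [0.0711, 1]]


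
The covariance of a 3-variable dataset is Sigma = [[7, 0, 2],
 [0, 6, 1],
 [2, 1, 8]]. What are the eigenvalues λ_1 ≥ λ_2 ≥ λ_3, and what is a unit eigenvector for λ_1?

Step 1 — characteristic polynomial p(λ) = det(λI - Sigma) = λ³ - tr·λ² + c_1·λ - det, where tr = trace, c_1 = sum of the principal 2×2 minors, det = det(Sigma):
  tr = 7 + 6 + 8 = 21,
  c_1 = (7·6 - (0)²) + (7·8 - (2)²) + (6·8 - (1)²) = 42 + 52 + 47 = 141,
  det = 7·(6·8 - (1)²) - (0)·((0)·8 - (1)·(2)) + (2)·((0)·(1) - 6·(2)) = 7·(47) - (0)·(-2) + (2)·(-12) = 305.
  So p(λ) = λ³ - 21λ² + 141λ - 305.
Step 2 — look for an integer root (rational root theorem: any rational root is an integer divisor of 305). Testing λ = 5:
  p(5) = 125 - 525 + 705 - 305 = 0  ✓
  Dividing out (λ - 5): p(λ) = (λ - 5)(λ² - 16λ + 61).
Step 3 — remaining eigenvalues from the quadratic λ² - 16λ + 61 = 0:
  Δ = 16² - 4·61 = 256 - 244 = 12,  λ = (16 ± √12)/2 = (16 ± 3.4641)/2 ≈ 9.7321 or 6.2679.
  Sorted: λ_1 = 9.7321,  λ_2 = 6.2679,  λ_3 = 5  (check: sum = 21 = tr ✓).

Step 4 — unit eigenvector for λ_1 ≈ 9.7321: v spans the null space of (Sigma - λ_1 I), whose rows are
  r_1 = (-2.7321, 0, 2),  r_2 = (0, -3.7321, 1),  r_3 = (2, 1, -1.7321).
  v is orthogonal to every row, so take v ∝ r_1 × r_2 = ((0)·(1) - (2)·(-3.7321), (2)·(0) - (-2.7321)·(1), (-2.7321)·(-3.7321) - (0)·(0)) ≈ (7.4641, 2.7321, 10.1962).
  Let u = (7.4641, 2.7321, 10.1962).
  ||u|| = √((7.4641)² + (2.7321)² + (10.1962)²) = √(167.1384) ≈ 12.9282,  v_1 = u/||u|| ≈ (0.5774, 0.2113, 0.7887) (||v_1|| = 1).

λ_1 = 9.7321,  λ_2 = 6.2679,  λ_3 = 5;  v_1 ≈ (0.5774, 0.2113, 0.7887)


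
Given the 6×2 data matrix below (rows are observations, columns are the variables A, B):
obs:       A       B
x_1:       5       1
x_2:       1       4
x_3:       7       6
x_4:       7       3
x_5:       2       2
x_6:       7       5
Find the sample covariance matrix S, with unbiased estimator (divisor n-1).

Step 1 — column means:
  mean(A) = (5 + 1 + 7 + 7 + 2 + 7) / 6 = 29/6 = 4.8333
  mean(B) = (1 + 4 + 6 + 3 + 2 + 5) / 6 = 21/6 = 3.5

Step 2 — sample covariance S[i,j] = (1/(n-1)) · Σ_k (x_{k,i} - mean_i) · (x_{k,j} - mean_j), with n-1 = 5.
  S[A,A] = ((0.1667)·(0.1667) + (-3.8333)·(-3.8333) + (2.1667)·(2.1667) + (2.1667)·(2.1667) + (-2.8333)·(-2.8333) + (2.1667)·(2.1667)) / 5 = 36.8333/5 = 7.3667
  S[A,B] = ((0.1667)·(-2.5) + (-3.8333)·(0.5) + (2.1667)·(2.5) + (2.1667)·(-0.5) + (-2.8333)·(-1.5) + (2.1667)·(1.5)) / 5 = 9.5/5 = 1.9
  S[B,B] = ((-2.5)·(-2.5) + (0.5)·(0.5) + (2.5)·(2.5) + (-0.5)·(-0.5) + (-1.5)·(-1.5) + (1.5)·(1.5)) / 5 = 17.5/5 = 3.5

S is symmetric (S[j,i] = S[i,j]). Assembling:

S = [[7.3667, 1.9],
 [1.9, 3.5]]


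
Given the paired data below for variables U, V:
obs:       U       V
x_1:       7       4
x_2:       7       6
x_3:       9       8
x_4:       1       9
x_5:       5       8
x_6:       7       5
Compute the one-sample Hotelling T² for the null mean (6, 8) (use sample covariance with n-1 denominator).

Step 1 — sample mean vector:
  mean(U) = (7 + 7 + 9 + 1 + 5 + 7) / 6 = 36/6 = 6
  mean(V) = (4 + 6 + 8 + 9 + 8 + 5) / 6 = 40/6 = 6.6667
  x̄ = (6, 6.6667),  deviation x̄ - mu_0 = (6, 6.6667) - (6, 8) = (0, -1.3333).

Step 2 — sample covariance matrix, S[i,j] = (1/(n-1)) · Σ_k (x_{k,i} - mean_i) · (x_{k,j} - mean_j), divisor n-1 = 5:
  S[U,U] = ((1)·(1) + (1)·(1) + (3)·(3) + (-5)·(-5) + (-1)·(-1) + (1)·(1)) / 5 = 38/5 = 7.6
  S[U,V] = ((1)·(-2.6667) + (1)·(-0.6667) + (3)·(1.3333) + (-5)·(2.3333) + (-1)·(1.3333) + (1)·(-1.6667)) / 5 = -14/5 = -2.8
  S[V,V] = ((-2.6667)·(-2.6667) + (-0.6667)·(-0.6667) + (1.3333)·(1.3333) + (2.3333)·(2.3333) + (1.3333)·(1.3333) + (-1.6667)·(-1.6667)) / 5 = 19.3333/5 = 3.8667
  S = [[7.6, -2.8],
 [-2.8, 3.8667]].

Step 3 — invert S. det(S) = 7.6·3.8667 - (-2.8)² = 21.5467.
  S^{-1} = (1/det) · [[d, -b], [-b, a]] = [[0.1795, 0.13],
 [0.13, 0.3527]].

Step 4 — quadratic form (x̄ - mu_0)^T · S^{-1} · (x̄ - mu_0):
  S^{-1} · (x̄ - mu_0) = (-0.1733, -0.4703),
  (x̄ - mu_0)^T · [...] = (0)·(-0.1733) + (-1.3333)·(-0.4703) = 0.6271.

Step 5 — scale by n: T² = 6 · 0.6271 = 3.7624.

T² ≈ 3.7624


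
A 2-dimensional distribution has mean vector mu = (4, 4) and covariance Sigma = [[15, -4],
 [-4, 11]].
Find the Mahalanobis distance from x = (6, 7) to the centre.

Step 1 — centre the observation: (x - mu) = (2, 3).

Step 2 — invert Sigma. det(Sigma) = 15·11 - (-4)² = 149.
  Sigma^{-1} = (1/det) · [[d, -b], [-b, a]] = [[0.0738, 0.0268],
 [0.0268, 0.1007]].

Step 3 — form the quadratic (x - mu)^T · Sigma^{-1} · (x - mu):
  Sigma^{-1} · (x - mu) = (0.2282, 0.3557).
  (x - mu)^T · [Sigma^{-1} · (x - mu)] = (2)·(0.2282) + (3)·(0.3557) = 1.5235.

Step 4 — take square root: d = √(1.5235) ≈ 1.2343.

d(x, mu) = √(1.5235) ≈ 1.2343


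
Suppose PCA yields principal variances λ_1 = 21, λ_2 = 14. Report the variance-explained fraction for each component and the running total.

Step 1 — total variance = trace(Sigma) = Σ λ_i = 21 + 14 = 35.

Step 2 — fraction explained by component i = λ_i / Σ λ:
  PC1: 21/35 = 0.6
  PC2: 14/35 = 0.4

Step 3 — cumulative fraction after k components = (λ_1 + ... + λ_k) / Σ λ:
  k = 1: 21/35 = 0.6
  k = 2: (21 + 14)/35 = 35/35 = 1

Summary (fraction, with percent):

explained: PC1 0.6 (60%), PC2 0.4 (40%);  cumulative: 0.6, 1


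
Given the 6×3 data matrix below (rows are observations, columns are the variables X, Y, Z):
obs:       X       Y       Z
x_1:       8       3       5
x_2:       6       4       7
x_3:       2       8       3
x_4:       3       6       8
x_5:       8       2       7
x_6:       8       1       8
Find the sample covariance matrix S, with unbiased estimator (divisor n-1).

Step 1 — column means:
  mean(X) = (8 + 6 + 2 + 3 + 8 + 8) / 6 = 35/6 = 5.8333
  mean(Y) = (3 + 4 + 8 + 6 + 2 + 1) / 6 = 24/6 = 4
  mean(Z) = (5 + 7 + 3 + 8 + 7 + 8) / 6 = 38/6 = 6.3333

Step 2 — sample covariance S[i,j] = (1/(n-1)) · Σ_k (x_{k,i} - mean_i) · (x_{k,j} - mean_j), with n-1 = 5.
  S[X,X] = ((2.1667)·(2.1667) + (0.1667)·(0.1667) + (-3.8333)·(-3.8333) + (-2.8333)·(-2.8333) + (2.1667)·(2.1667) + (2.1667)·(2.1667)) / 5 = 36.8333/5 = 7.3667
  S[X,Y] = ((2.1667)·(-1) + (0.1667)·(0) + (-3.8333)·(4) + (-2.8333)·(2) + (2.1667)·(-2) + (2.1667)·(-3)) / 5 = -34/5 = -6.8
  S[X,Z] = ((2.1667)·(-1.3333) + (0.1667)·(0.6667) + (-3.8333)·(-3.3333) + (-2.8333)·(1.6667) + (2.1667)·(0.6667) + (2.1667)·(1.6667)) / 5 = 10.3333/5 = 2.0667
  S[Y,Y] = ((-1)·(-1) + (0)·(0) + (4)·(4) + (2)·(2) + (-2)·(-2) + (-3)·(-3)) / 5 = 34/5 = 6.8
  S[Y,Z] = ((-1)·(-1.3333) + (0)·(0.6667) + (4)·(-3.3333) + (2)·(1.6667) + (-2)·(0.6667) + (-3)·(1.6667)) / 5 = -15/5 = -3
  S[Z,Z] = ((-1.3333)·(-1.3333) + (0.6667)·(0.6667) + (-3.3333)·(-3.3333) + (1.6667)·(1.6667) + (0.6667)·(0.6667) + (1.6667)·(1.6667)) / 5 = 19.3333/5 = 3.8667

S is symmetric (S[j,i] = S[i,j]). Assembling:

S = [[7.3667, -6.8, 2.0667],
 [-6.8, 6.8, -3],
 [2.0667, -3, 3.8667]]


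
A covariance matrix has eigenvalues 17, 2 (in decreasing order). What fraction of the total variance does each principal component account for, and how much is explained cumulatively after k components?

Step 1 — total variance = trace(Sigma) = Σ λ_i = 17 + 2 = 19.

Step 2 — fraction explained by component i = λ_i / Σ λ:
  PC1: 17/19 = 0.8947
  PC2: 2/19 = 0.1053

Step 3 — cumulative fraction after k components = (λ_1 + ... + λ_k) / Σ λ:
  k = 1: 17/19 = 0.8947
  k = 2: (17 + 2)/19 = 19/19 = 1

Summary (fraction, with percent):

explained: PC1 0.8947 (89.47%), PC2 0.1053 (10.53%);  cumulative: 0.8947, 1


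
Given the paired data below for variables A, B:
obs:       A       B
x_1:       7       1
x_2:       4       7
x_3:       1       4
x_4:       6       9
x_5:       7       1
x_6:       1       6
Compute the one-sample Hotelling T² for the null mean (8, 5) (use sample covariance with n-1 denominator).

Step 1 — sample mean vector:
  mean(A) = (7 + 4 + 1 + 6 + 7 + 1) / 6 = 26/6 = 4.3333
  mean(B) = (1 + 7 + 4 + 9 + 1 + 6) / 6 = 28/6 = 4.6667
  x̄ = (4.3333, 4.6667),  deviation x̄ - mu_0 = (4.3333, 4.6667) - (8, 5) = (-3.6667, -0.3333).

Step 2 — sample covariance matrix, S[i,j] = (1/(n-1)) · Σ_k (x_{k,i} - mean_i) · (x_{k,j} - mean_j), divisor n-1 = 5:
  S[A,A] = ((2.6667)·(2.6667) + (-0.3333)·(-0.3333) + (-3.3333)·(-3.3333) + (1.6667)·(1.6667) + (2.6667)·(2.6667) + (-3.3333)·(-3.3333)) / 5 = 39.3333/5 = 7.8667
  S[A,B] = ((2.6667)·(-3.6667) + (-0.3333)·(2.3333) + (-3.3333)·(-0.6667) + (1.6667)·(4.3333) + (2.6667)·(-3.6667) + (-3.3333)·(1.3333)) / 5 = -15.3333/5 = -3.0667
  S[B,B] = ((-3.6667)·(-3.6667) + (2.3333)·(2.3333) + (-0.6667)·(-0.6667) + (4.3333)·(4.3333) + (-3.6667)·(-3.6667) + (1.3333)·(1.3333)) / 5 = 53.3333/5 = 10.6667
  S = [[7.8667, -3.0667],
 [-3.0667, 10.6667]].

Step 3 — invert S. det(S) = 7.8667·10.6667 - (-3.0667)² = 74.5067.
  S^{-1} = (1/det) · [[d, -b], [-b, a]] = [[0.1432, 0.0412],
 [0.0412, 0.1056]].

Step 4 — quadratic form (x̄ - mu_0)^T · S^{-1} · (x̄ - mu_0):
  S^{-1} · (x̄ - mu_0) = (-0.5387, -0.1861),
  (x̄ - mu_0)^T · [...] = (-3.6667)·(-0.5387) + (-0.3333)·(-0.1861) = 2.0371.

Step 5 — scale by n: T² = 6 · 2.0371 = 12.2226.

T² ≈ 12.2226


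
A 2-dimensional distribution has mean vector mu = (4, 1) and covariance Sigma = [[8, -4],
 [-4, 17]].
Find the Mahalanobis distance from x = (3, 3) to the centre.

Step 1 — centre the observation: (x - mu) = (-1, 2).

Step 2 — invert Sigma. det(Sigma) = 8·17 - (-4)² = 120.
  Sigma^{-1} = (1/det) · [[d, -b], [-b, a]] = [[0.1417, 0.0333],
 [0.0333, 0.0667]].

Step 3 — form the quadratic (x - mu)^T · Sigma^{-1} · (x - mu):
  Sigma^{-1} · (x - mu) = (-0.075, 0.1).
  (x - mu)^T · [Sigma^{-1} · (x - mu)] = (-1)·(-0.075) + (2)·(0.1) = 0.275.

Step 4 — take square root: d = √(0.275) ≈ 0.5244.

d(x, mu) = √(0.275) ≈ 0.5244


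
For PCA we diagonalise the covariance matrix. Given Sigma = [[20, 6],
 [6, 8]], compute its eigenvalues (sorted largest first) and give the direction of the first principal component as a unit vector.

Step 1 — characteristic polynomial of 2×2 Sigma:
  det(Sigma - λI) = λ² - trace · λ + det = 0.
  trace = 20 + 8 = 28, det = 20·8 - (6)² = 124.
Step 2 — discriminant:
  Δ = trace² - 4·det = 784 - 496 = 288.
Step 3 — eigenvalues:
  λ = (trace ± √Δ)/2 = (28 ± 16.9706)/2,
  λ_1 = 22.4853,  λ_2 = 5.5147.

Step 4 — unit eigenvector for λ_1: solve (Sigma - λ_1 I)v = 0. First row:
  (20 - 22.4853)·v_x + (6)·v_y = 0, i.e. (-2.4853)·v_x + (6)·v_y = 0,
  so v ∝ (b, λ_1 - a) = (6, 2.4853) = u.
  ||u|| = √((6)² + (2.4853)²) = √(42.1766) ≈ 6.4944,
  v_1 = u/||u|| ≈ (0.9239, 0.3827) (||v_1|| = 1).

λ_1 = 22.4853,  λ_2 = 5.5147;  v_1 ≈ (0.9239, 0.3827)


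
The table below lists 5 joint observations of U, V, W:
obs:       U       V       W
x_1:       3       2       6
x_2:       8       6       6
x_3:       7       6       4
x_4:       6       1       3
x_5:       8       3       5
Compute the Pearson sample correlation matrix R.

Step 1 — column means:
  mean(U) = (3 + 8 + 7 + 6 + 8) / 5 = 32/5 = 6.4
  mean(V) = (2 + 6 + 6 + 1 + 3) / 5 = 18/5 = 3.6
  mean(W) = (6 + 6 + 4 + 3 + 5) / 5 = 24/5 = 4.8

Step 2 — sample variances and covariances s[i,j] = (1/(n-1)) · Σ_k (x_{k,i} - mean_i) · (x_{k,j} - mean_j), with n-1 = 4:
  s[U,U] = ((-3.4)·(-3.4) + (1.6)·(1.6) + (0.6)·(0.6) + (-0.4)·(-0.4) + (1.6)·(1.6)) / 4 = 17.2/4 = 4.3
  s[U,V] = ((-3.4)·(-1.6) + (1.6)·(2.4) + (0.6)·(2.4) + (-0.4)·(-2.6) + (1.6)·(-0.6)) / 4 = 10.8/4 = 2.7
  s[U,W] = ((-3.4)·(1.2) + (1.6)·(1.2) + (0.6)·(-0.8) + (-0.4)·(-1.8) + (1.6)·(0.2)) / 4 = -1.6/4 = -0.4
  s[V,V] = ((-1.6)·(-1.6) + (2.4)·(2.4) + (2.4)·(2.4) + (-2.6)·(-2.6) + (-0.6)·(-0.6)) / 4 = 21.2/4 = 5.3
  s[V,W] = ((-1.6)·(1.2) + (2.4)·(1.2) + (2.4)·(-0.8) + (-2.6)·(-1.8) + (-0.6)·(0.2)) / 4 = 3.6/4 = 0.9
  s[W,W] = ((1.2)·(1.2) + (1.2)·(1.2) + (-0.8)·(-0.8) + (-1.8)·(-1.8) + (0.2)·(0.2)) / 4 = 6.8/4 = 1.7
  Sample standard deviations s_i = √(s[i,i]):
  s(U) = √(4.3) = 2.0736
  s(V) = √(5.3) = 2.3022
  s(W) = √(1.7) = 1.3038

Step 3 — r_{ij} = s_{ij} / (s_i · s_j):
  r[U,U] = 1 (diagonal).
  r[U,V] = 2.7 / (2.0736 · 2.3022) = 2.7 / 4.7739 = 0.5656
  r[U,W] = -0.4 / (2.0736 · 1.3038) = -0.4 / 2.7037 = -0.1479
  r[V,V] = 1 (diagonal).
  r[V,W] = 0.9 / (2.3022 · 1.3038) = 0.9 / 3.0017 = 0.2998
  r[W,W] = 1 (diagonal).

R is symmetric with unit diagonal. Assembling:

R = [[1, 0.5656, -0.1479],
 [0.5656, 1, 0.2998],
 [-0.1479, 0.2998, 1]]


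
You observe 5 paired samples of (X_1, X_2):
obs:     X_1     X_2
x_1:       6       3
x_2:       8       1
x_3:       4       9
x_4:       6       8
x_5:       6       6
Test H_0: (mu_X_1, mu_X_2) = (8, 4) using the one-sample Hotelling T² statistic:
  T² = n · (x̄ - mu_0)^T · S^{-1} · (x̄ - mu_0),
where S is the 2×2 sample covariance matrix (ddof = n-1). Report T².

Step 1 — sample mean vector:
  mean(X_1) = (6 + 8 + 4 + 6 + 6) / 5 = 30/5 = 6
  mean(X_2) = (3 + 1 + 9 + 8 + 6) / 5 = 27/5 = 5.4
  x̄ = (6, 5.4),  deviation x̄ - mu_0 = (6, 5.4) - (8, 4) = (-2, 1.4).

Step 2 — sample covariance matrix, S[i,j] = (1/(n-1)) · Σ_k (x_{k,i} - mean_i) · (x_{k,j} - mean_j), divisor n-1 = 4:
  S[X_1,X_1] = ((0)·(0) + (2)·(2) + (-2)·(-2) + (0)·(0) + (0)·(0)) / 4 = 8/4 = 2
  S[X_1,X_2] = ((0)·(-2.4) + (2)·(-4.4) + (-2)·(3.6) + (0)·(2.6) + (0)·(0.6)) / 4 = -16/4 = -4
  S[X_2,X_2] = ((-2.4)·(-2.4) + (-4.4)·(-4.4) + (3.6)·(3.6) + (2.6)·(2.6) + (0.6)·(0.6)) / 4 = 45.2/4 = 11.3
  S = [[2, -4],
 [-4, 11.3]].

Step 3 — invert S. det(S) = 2·11.3 - (-4)² = 6.6.
  S^{-1} = (1/det) · [[d, -b], [-b, a]] = [[1.7121, 0.6061],
 [0.6061, 0.303]].

Step 4 — quadratic form (x̄ - mu_0)^T · S^{-1} · (x̄ - mu_0):
  S^{-1} · (x̄ - mu_0) = (-2.5758, -0.7879),
  (x̄ - mu_0)^T · [...] = (-2)·(-2.5758) + (1.4)·(-0.7879) = 4.0485.

Step 5 — scale by n: T² = 5 · 4.0485 = 20.2424.

T² ≈ 20.2424


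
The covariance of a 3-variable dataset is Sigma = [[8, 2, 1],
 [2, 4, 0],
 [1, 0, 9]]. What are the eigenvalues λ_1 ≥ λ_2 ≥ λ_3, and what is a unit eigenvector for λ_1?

Step 1 — characteristic polynomial p(λ) = det(λI - Sigma) = λ³ - tr·λ² + c_1·λ - det, where tr = trace, c_1 = sum of the principal 2×2 minors, det = det(Sigma):
  tr = 8 + 4 + 9 = 21,
  c_1 = (8·4 - (2)²) + (8·9 - (1)²) + (4·9 - (0)²) = 28 + 71 + 36 = 135,
  det = 8·(4·9 - (0)²) - (2)·((2)·9 - (0)·(1)) + (1)·((2)·(0) - 4·(1)) = 8·(36) - (2)·(18) + (1)·(-4) = 248.
  So p(λ) = λ³ - 21λ² + 135λ - 248.
Step 2 — look for an integer root (rational root theorem: any rational root is an integer divisor of 248). Testing λ = 8:
  p(8) = 512 - 1344 + 1080 - 248 = 0  ✓
  Dividing out (λ - 8): p(λ) = (λ - 8)(λ² - 13λ + 31).
Step 3 — remaining eigenvalues from the quadratic λ² - 13λ + 31 = 0:
  Δ = 13² - 4·31 = 169 - 124 = 45,  λ = (13 ± √45)/2 = (13 ± 6.7082)/2 ≈ 9.8541 or 3.1459.
  Sorted: λ_1 = 9.8541,  λ_2 = 8,  λ_3 = 3.1459  (check: sum = 21 = tr ✓).

Step 4 — unit eigenvector for λ_1 ≈ 9.8541: v spans the null space of (Sigma - λ_1 I), whose rows are
  r_1 = (-1.8541, 2, 1),  r_2 = (2, -5.8541, 0),  r_3 = (1, 0, -0.8541).
  v is orthogonal to every row, so take v ∝ r_1 × r_2 = ((2)·(0) - (1)·(-5.8541), (1)·(2) - (-1.8541)·(0), (-1.8541)·(-5.8541) - (2)·(2)) ≈ (5.8541, 2, 6.8541).
  Let u = (5.8541, 2, 6.8541).
  ||u|| = √((5.8541)² + (2)² + (6.8541)²) = √(85.2492) ≈ 9.2331,  v_1 = u/||u|| ≈ (0.634, 0.2166, 0.7423) (||v_1|| = 1).

λ_1 = 9.8541,  λ_2 = 8,  λ_3 = 3.1459;  v_1 ≈ (0.634, 0.2166, 0.7423)


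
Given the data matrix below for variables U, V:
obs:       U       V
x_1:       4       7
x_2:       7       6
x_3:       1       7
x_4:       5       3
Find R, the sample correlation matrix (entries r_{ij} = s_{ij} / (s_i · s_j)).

Step 1 — column means:
  mean(U) = (4 + 7 + 1 + 5) / 4 = 17/4 = 4.25
  mean(V) = (7 + 6 + 7 + 3) / 4 = 23/4 = 5.75

Step 2 — sample variances and covariances s[i,j] = (1/(n-1)) · Σ_k (x_{k,i} - mean_i) · (x_{k,j} - mean_j), with n-1 = 3:
  s[U,U] = ((-0.25)·(-0.25) + (2.75)·(2.75) + (-3.25)·(-3.25) + (0.75)·(0.75)) / 3 = 18.75/3 = 6.25
  s[U,V] = ((-0.25)·(1.25) + (2.75)·(0.25) + (-3.25)·(1.25) + (0.75)·(-2.75)) / 3 = -5.75/3 = -1.9167
  s[V,V] = ((1.25)·(1.25) + (0.25)·(0.25) + (1.25)·(1.25) + (-2.75)·(-2.75)) / 3 = 10.75/3 = 3.5833
  Sample standard deviations s_i = √(s[i,i]):
  s(U) = √(6.25) = 2.5
  s(V) = √(3.5833) = 1.893

Step 3 — r_{ij} = s_{ij} / (s_i · s_j):
  r[U,U] = 1 (diagonal).
  r[U,V] = -1.9167 / (2.5 · 1.893) = -1.9167 / 4.7324 = -0.405
  r[V,V] = 1 (diagonal).

R is symmetric with unit diagonal. Assembling:

R = [[1, -0.405],
 [-0.405, 1]]


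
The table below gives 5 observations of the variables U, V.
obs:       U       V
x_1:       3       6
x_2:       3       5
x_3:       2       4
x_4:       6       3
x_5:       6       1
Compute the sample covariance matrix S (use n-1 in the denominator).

Step 1 — column means:
  mean(U) = (3 + 3 + 2 + 6 + 6) / 5 = 20/5 = 4
  mean(V) = (6 + 5 + 4 + 3 + 1) / 5 = 19/5 = 3.8

Step 2 — sample covariance S[i,j] = (1/(n-1)) · Σ_k (x_{k,i} - mean_i) · (x_{k,j} - mean_j), with n-1 = 4.
  S[U,U] = ((-1)·(-1) + (-1)·(-1) + (-2)·(-2) + (2)·(2) + (2)·(2)) / 4 = 14/4 = 3.5
  S[U,V] = ((-1)·(2.2) + (-1)·(1.2) + (-2)·(0.2) + (2)·(-0.8) + (2)·(-2.8)) / 4 = -11/4 = -2.75
  S[V,V] = ((2.2)·(2.2) + (1.2)·(1.2) + (0.2)·(0.2) + (-0.8)·(-0.8) + (-2.8)·(-2.8)) / 4 = 14.8/4 = 3.7

S is symmetric (S[j,i] = S[i,j]). Assembling:

S = [[3.5, -2.75],
 [-2.75, 3.7]]


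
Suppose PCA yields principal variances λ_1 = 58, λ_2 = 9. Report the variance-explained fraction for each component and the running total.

Step 1 — total variance = trace(Sigma) = Σ λ_i = 58 + 9 = 67.

Step 2 — fraction explained by component i = λ_i / Σ λ:
  PC1: 58/67 = 0.8657
  PC2: 9/67 = 0.1343

Step 3 — cumulative fraction after k components = (λ_1 + ... + λ_k) / Σ λ:
  k = 1: 58/67 = 0.8657
  k = 2: (58 + 9)/67 = 67/67 = 1

Summary (fraction, with percent):

explained: PC1 0.8657 (86.57%), PC2 0.1343 (13.43%);  cumulative: 0.8657, 1


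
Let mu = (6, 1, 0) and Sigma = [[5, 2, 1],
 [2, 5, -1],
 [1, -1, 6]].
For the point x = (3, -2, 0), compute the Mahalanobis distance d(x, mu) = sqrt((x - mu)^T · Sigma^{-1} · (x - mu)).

Step 1 — centre the observation: (x - mu) = (-3, -3, 0).

Step 2 — invert Sigma (cofactor / det for 3×3, or solve directly):
  Sigma^{-1} = [[0.2589, -0.1161, -0.0625],
 [-0.1161, 0.2589, 0.0625],
 [-0.0625, 0.0625, 0.1875]].

Step 3 — form the quadratic (x - mu)^T · Sigma^{-1} · (x - mu):
  Sigma^{-1} · (x - mu) = (-0.4286, -0.4286, 0).
  (x - mu)^T · [Sigma^{-1} · (x - mu)] = (-3)·(-0.4286) + (-3)·(-0.4286) + (0)·(0) = 2.5714.

Step 4 — take square root: d = √(2.5714) ≈ 1.6036.

d(x, mu) = √(2.5714) ≈ 1.6036


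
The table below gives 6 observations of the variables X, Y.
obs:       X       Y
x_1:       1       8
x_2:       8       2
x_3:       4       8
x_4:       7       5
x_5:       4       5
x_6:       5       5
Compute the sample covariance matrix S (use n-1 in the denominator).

Step 1 — column means:
  mean(X) = (1 + 8 + 4 + 7 + 4 + 5) / 6 = 29/6 = 4.8333
  mean(Y) = (8 + 2 + 8 + 5 + 5 + 5) / 6 = 33/6 = 5.5

Step 2 — sample covariance S[i,j] = (1/(n-1)) · Σ_k (x_{k,i} - mean_i) · (x_{k,j} - mean_j), with n-1 = 5.
  S[X,X] = ((-3.8333)·(-3.8333) + (3.1667)·(3.1667) + (-0.8333)·(-0.8333) + (2.1667)·(2.1667) + (-0.8333)·(-0.8333) + (0.1667)·(0.1667)) / 5 = 30.8333/5 = 6.1667
  S[X,Y] = ((-3.8333)·(2.5) + (3.1667)·(-3.5) + (-0.8333)·(2.5) + (2.1667)·(-0.5) + (-0.8333)·(-0.5) + (0.1667)·(-0.5)) / 5 = -23.5/5 = -4.7
  S[Y,Y] = ((2.5)·(2.5) + (-3.5)·(-3.5) + (2.5)·(2.5) + (-0.5)·(-0.5) + (-0.5)·(-0.5) + (-0.5)·(-0.5)) / 5 = 25.5/5 = 5.1

S is symmetric (S[j,i] = S[i,j]). Assembling:

S = [[6.1667, -4.7],
 [-4.7, 5.1]]


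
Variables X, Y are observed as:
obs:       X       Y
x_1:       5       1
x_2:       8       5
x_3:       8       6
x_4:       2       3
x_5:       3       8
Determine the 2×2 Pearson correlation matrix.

Step 1 — column means:
  mean(X) = (5 + 8 + 8 + 2 + 3) / 5 = 26/5 = 5.2
  mean(Y) = (1 + 5 + 6 + 3 + 8) / 5 = 23/5 = 4.6

Step 2 — sample variances and covariances s[i,j] = (1/(n-1)) · Σ_k (x_{k,i} - mean_i) · (x_{k,j} - mean_j), with n-1 = 4:
  s[X,X] = ((-0.2)·(-0.2) + (2.8)·(2.8) + (2.8)·(2.8) + (-3.2)·(-3.2) + (-2.2)·(-2.2)) / 4 = 30.8/4 = 7.7
  s[X,Y] = ((-0.2)·(-3.6) + (2.8)·(0.4) + (2.8)·(1.4) + (-3.2)·(-1.6) + (-2.2)·(3.4)) / 4 = 3.4/4 = 0.85
  s[Y,Y] = ((-3.6)·(-3.6) + (0.4)·(0.4) + (1.4)·(1.4) + (-1.6)·(-1.6) + (3.4)·(3.4)) / 4 = 29.2/4 = 7.3
  Sample standard deviations s_i = √(s[i,i]):
  s(X) = √(7.7) = 2.7749
  s(Y) = √(7.3) = 2.7019

Step 3 — r_{ij} = s_{ij} / (s_i · s_j):
  r[X,X] = 1 (diagonal).
  r[X,Y] = 0.85 / (2.7749 · 2.7019) = 0.85 / 7.4973 = 0.1134
  r[Y,Y] = 1 (diagonal).

R is symmetric with unit diagonal. Assembling:

R = [[1, 0.1134],
 [0.1134, 1]]
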